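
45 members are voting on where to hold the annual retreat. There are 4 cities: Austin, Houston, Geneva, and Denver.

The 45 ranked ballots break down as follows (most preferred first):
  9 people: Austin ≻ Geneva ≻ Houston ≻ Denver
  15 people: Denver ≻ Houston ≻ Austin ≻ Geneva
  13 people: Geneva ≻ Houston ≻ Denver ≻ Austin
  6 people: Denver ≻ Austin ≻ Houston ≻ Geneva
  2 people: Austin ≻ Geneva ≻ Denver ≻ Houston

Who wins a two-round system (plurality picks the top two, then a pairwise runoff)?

Round 1 first-place votes: Austin 11, Houston 0, Geneva 13, Denver 21. Denver and Geneva advance.
Runoff: Denver is ranked above Geneva on 21 ballots, Geneva above Denver on 24.

Geneva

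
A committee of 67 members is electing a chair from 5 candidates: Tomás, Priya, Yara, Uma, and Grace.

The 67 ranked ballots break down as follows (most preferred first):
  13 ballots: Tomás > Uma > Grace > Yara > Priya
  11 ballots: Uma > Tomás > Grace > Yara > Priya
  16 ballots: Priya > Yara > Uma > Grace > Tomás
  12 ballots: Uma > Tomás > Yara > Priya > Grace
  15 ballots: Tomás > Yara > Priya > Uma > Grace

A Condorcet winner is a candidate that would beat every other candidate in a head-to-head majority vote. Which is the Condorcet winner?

Uma

Uma vs Tomás: 39–28
Uma vs Priya: 36–31
Uma vs Yara: 36–31
Uma vs Grace: 67–0
Uma beats every other candidate.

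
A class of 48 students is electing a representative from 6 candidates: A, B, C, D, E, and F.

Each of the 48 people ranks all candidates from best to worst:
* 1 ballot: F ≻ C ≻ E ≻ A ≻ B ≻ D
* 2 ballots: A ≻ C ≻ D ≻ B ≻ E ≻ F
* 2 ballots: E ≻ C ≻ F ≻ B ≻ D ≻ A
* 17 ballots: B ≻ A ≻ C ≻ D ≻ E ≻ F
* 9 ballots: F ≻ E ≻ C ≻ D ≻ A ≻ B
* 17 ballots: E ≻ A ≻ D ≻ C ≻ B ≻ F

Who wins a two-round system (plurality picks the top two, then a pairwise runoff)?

Round 1 first-place votes: A 2, B 17, C 0, D 0, E 19, F 10. E and B advance.
Runoff: E is ranked above B on 29 ballots, B above E on 19.

E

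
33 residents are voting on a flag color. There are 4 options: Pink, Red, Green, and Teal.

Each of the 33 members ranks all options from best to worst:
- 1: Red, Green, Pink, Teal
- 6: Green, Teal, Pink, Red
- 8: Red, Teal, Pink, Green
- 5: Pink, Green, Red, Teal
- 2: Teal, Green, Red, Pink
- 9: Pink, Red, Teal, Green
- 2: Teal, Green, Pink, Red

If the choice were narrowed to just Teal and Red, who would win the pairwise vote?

Red

Teal is ranked above Red on 10 ballots; Red above Teal on 23.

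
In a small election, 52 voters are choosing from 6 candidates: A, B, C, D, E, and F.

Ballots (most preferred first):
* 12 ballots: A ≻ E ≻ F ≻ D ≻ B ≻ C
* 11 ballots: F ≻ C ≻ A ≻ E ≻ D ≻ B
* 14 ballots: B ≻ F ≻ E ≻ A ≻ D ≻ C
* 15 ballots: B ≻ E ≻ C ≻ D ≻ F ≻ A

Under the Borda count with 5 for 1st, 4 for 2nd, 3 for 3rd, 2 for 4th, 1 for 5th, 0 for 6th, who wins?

E

A: 12×5 + 11×3 + 14×2 + 15×0 = 121
B: 12×1 + 11×0 + 14×5 + 15×5 = 157
C: 12×0 + 11×4 + 14×0 + 15×3 = 89
D: 12×2 + 11×1 + 14×1 + 15×2 = 79
E: 12×4 + 11×2 + 14×3 + 15×4 = 172
F: 12×3 + 11×5 + 14×4 + 15×1 = 162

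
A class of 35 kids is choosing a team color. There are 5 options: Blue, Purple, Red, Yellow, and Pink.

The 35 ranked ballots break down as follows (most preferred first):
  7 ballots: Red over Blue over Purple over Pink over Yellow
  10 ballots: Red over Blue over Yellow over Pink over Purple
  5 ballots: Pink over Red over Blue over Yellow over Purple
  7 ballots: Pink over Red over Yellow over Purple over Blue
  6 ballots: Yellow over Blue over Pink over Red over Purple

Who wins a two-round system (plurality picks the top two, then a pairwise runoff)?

Round 1 first-place votes: Blue 0, Purple 0, Red 17, Yellow 6, Pink 12. Red and Pink advance.
Runoff: Red is ranked above Pink on 17 ballots, Pink above Red on 18.

Pink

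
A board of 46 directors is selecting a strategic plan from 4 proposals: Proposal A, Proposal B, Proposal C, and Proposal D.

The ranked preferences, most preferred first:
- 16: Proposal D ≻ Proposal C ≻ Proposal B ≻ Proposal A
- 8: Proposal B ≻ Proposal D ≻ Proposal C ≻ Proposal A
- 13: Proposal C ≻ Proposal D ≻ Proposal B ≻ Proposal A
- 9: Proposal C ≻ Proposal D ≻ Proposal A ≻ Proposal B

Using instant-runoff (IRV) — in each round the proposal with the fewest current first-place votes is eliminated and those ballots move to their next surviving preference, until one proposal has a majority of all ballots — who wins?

Round 1: Proposal A 0, Proposal B 8, Proposal C 22, Proposal D 16. Proposal A eliminated.
Round 2: Proposal B 8, Proposal C 22, Proposal D 16. Proposal B eliminated.
Round 3: Proposal C 22, Proposal D 24. Proposal D has a majority (≥24).

Proposal D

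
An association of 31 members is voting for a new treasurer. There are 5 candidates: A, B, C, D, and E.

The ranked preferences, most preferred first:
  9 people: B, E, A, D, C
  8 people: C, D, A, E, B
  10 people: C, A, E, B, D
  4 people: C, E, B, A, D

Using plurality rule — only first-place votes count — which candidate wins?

First-place votes: A 0, B 9, C 22, D 0, E 0.

C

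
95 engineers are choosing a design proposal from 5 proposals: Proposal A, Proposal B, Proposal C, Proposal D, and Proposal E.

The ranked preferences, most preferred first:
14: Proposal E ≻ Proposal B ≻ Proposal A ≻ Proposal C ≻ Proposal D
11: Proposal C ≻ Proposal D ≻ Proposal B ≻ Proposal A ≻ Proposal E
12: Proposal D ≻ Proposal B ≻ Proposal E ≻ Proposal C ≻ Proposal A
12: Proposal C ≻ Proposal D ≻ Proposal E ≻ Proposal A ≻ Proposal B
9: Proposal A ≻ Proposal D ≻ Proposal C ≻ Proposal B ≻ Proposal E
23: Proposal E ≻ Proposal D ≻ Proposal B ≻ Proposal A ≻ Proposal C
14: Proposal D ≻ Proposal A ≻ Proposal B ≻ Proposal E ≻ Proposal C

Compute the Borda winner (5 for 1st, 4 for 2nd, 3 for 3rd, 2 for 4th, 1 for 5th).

Proposal A: 14×3 + 11×2 + 12×1 + 12×2 + 9×5 + 23×2 + 14×4 = 247
Proposal B: 14×4 + 11×3 + 12×4 + 12×1 + 9×2 + 23×3 + 14×3 = 278
Proposal C: 14×2 + 11×5 + 12×2 + 12×5 + 9×3 + 23×1 + 14×1 = 231
Proposal D: 14×1 + 11×4 + 12×5 + 12×4 + 9×4 + 23×4 + 14×5 = 364
Proposal E: 14×5 + 11×1 + 12×3 + 12×3 + 9×1 + 23×5 + 14×2 = 305

Proposal D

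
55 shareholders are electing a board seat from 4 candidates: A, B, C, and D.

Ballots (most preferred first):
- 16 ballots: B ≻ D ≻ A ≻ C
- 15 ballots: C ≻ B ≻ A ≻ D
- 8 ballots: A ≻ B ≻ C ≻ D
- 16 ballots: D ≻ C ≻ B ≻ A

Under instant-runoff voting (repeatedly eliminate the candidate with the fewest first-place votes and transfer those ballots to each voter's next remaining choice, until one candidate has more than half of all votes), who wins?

Round 1: A 8, B 16, C 15, D 16. A eliminated.
Round 2: B 24, C 15, D 16. C eliminated.
Round 3: B 39, D 16. B has a majority (≥28).

B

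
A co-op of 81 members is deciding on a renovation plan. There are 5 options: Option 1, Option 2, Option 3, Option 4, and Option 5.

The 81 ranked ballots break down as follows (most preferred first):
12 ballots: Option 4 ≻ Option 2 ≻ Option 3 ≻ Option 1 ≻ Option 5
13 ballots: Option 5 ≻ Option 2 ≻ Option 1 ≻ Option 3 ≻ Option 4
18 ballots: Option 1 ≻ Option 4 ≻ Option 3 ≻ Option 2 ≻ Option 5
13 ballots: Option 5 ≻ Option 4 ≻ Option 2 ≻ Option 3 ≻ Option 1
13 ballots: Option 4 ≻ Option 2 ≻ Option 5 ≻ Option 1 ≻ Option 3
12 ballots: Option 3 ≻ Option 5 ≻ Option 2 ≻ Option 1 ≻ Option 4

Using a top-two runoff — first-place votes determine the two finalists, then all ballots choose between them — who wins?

Round 1 first-place votes: Option 1 18, Option 2 0, Option 3 12, Option 4 25, Option 5 26. Option 5 and Option 4 advance.
Runoff: Option 5 is ranked above Option 4 on 38 ballots, Option 4 above Option 5 on 43.

Option 4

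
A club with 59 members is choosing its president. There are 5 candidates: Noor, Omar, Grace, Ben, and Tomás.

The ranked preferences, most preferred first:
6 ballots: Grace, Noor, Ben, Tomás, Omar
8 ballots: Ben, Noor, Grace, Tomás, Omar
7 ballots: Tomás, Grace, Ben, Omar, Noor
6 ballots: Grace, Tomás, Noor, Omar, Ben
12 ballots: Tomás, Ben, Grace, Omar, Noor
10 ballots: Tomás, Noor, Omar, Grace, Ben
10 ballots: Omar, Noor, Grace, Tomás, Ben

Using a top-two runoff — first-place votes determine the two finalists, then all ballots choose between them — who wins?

Grace

Round 1 first-place votes: Noor 0, Omar 10, Grace 12, Ben 8, Tomás 29. Tomás and Grace advance.
Runoff: Tomás is ranked above Grace on 29 ballots, Grace above Tomás on 30.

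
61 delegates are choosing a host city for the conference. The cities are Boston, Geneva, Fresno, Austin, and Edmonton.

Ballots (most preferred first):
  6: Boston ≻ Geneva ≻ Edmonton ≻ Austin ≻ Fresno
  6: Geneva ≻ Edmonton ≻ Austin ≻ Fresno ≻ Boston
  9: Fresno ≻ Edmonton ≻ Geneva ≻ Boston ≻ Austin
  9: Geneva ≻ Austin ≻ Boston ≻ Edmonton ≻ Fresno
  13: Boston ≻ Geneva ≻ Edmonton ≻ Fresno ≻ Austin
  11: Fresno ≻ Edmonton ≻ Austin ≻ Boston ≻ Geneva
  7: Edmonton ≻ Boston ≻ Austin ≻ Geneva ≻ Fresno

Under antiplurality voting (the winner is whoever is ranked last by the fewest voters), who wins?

Edmonton

Last-place votes: Boston 6, Geneva 11, Fresno 22, Austin 22, Edmonton 0.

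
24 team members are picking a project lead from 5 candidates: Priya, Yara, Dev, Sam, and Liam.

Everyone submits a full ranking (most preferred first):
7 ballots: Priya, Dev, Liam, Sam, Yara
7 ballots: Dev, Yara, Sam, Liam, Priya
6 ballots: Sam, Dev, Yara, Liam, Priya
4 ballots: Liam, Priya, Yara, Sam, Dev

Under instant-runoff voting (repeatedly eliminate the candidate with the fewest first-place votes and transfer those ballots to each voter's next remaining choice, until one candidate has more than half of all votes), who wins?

Round 1: Priya 7, Yara 0, Dev 7, Sam 6, Liam 4. Yara eliminated.
Round 2: Priya 7, Dev 7, Sam 6, Liam 4. Liam eliminated.
Round 3: Priya 11, Dev 7, Sam 6. Sam eliminated.
Round 4: Priya 11, Dev 13. Dev has a majority (≥13).

Dev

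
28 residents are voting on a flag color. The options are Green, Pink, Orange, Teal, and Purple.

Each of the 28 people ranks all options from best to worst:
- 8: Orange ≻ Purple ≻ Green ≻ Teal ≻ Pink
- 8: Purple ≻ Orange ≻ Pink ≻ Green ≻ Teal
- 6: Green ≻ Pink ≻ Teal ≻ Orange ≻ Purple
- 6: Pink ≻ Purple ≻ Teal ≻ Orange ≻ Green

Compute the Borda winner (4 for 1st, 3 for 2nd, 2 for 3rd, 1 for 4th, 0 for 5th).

Green: 8×2 + 8×1 + 6×4 + 6×0 = 48
Pink: 8×0 + 8×2 + 6×3 + 6×4 = 58
Orange: 8×4 + 8×3 + 6×1 + 6×1 = 68
Teal: 8×1 + 8×0 + 6×2 + 6×2 = 32
Purple: 8×3 + 8×4 + 6×0 + 6×3 = 74

Purple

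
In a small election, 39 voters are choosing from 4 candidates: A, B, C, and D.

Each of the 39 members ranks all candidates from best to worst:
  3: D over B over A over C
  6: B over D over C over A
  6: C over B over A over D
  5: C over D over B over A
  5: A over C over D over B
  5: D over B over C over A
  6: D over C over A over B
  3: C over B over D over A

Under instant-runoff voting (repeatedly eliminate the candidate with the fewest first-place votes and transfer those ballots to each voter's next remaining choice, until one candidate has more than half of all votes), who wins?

Round 1: A 5, B 6, C 14, D 14. A eliminated.
Round 2: B 6, C 19, D 14. B eliminated.
Round 3: C 19, D 20. D has a majority (≥20).

D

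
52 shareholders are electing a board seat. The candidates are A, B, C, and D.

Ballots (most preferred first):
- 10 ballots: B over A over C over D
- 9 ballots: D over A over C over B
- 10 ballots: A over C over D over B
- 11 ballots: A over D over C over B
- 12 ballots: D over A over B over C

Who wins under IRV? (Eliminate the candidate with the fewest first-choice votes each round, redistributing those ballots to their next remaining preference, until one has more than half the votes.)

A

Round 1: A 21, B 10, C 0, D 21. C eliminated.
Round 2: A 21, B 10, D 21. B eliminated.
Round 3: A 31, D 21. A has a majority (≥27).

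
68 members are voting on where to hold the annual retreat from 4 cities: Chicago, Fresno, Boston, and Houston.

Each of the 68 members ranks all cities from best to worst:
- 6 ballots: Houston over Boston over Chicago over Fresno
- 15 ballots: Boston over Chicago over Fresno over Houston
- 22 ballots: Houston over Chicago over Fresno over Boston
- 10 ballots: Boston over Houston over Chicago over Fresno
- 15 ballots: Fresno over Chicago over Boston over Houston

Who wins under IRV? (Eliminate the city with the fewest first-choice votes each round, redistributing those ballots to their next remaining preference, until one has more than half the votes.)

Round 1: Chicago 0, Fresno 15, Boston 25, Houston 28. Chicago eliminated.
Round 2: Fresno 15, Boston 25, Houston 28. Fresno eliminated.
Round 3: Boston 40, Houston 28. Boston has a majority (≥35).

Boston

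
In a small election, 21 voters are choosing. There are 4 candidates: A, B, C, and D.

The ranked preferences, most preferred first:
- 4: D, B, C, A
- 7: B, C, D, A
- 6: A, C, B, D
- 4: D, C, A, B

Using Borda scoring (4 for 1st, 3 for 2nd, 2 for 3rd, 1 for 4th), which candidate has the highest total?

A: 4×1 + 7×1 + 6×4 + 4×2 = 43
B: 4×3 + 7×4 + 6×2 + 4×1 = 56
C: 4×2 + 7×3 + 6×3 + 4×3 = 59
D: 4×4 + 7×2 + 6×1 + 4×4 = 52

C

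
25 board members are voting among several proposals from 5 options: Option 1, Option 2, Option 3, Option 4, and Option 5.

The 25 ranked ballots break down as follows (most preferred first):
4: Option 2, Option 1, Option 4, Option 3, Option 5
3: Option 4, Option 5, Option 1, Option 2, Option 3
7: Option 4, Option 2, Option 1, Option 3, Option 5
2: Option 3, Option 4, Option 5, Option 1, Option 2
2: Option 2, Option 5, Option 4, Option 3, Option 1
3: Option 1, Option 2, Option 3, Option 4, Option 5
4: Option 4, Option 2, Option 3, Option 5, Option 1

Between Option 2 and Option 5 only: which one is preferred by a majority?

Option 2

Option 2 is ranked above Option 5 on 20 ballots; Option 5 above Option 2 on 5.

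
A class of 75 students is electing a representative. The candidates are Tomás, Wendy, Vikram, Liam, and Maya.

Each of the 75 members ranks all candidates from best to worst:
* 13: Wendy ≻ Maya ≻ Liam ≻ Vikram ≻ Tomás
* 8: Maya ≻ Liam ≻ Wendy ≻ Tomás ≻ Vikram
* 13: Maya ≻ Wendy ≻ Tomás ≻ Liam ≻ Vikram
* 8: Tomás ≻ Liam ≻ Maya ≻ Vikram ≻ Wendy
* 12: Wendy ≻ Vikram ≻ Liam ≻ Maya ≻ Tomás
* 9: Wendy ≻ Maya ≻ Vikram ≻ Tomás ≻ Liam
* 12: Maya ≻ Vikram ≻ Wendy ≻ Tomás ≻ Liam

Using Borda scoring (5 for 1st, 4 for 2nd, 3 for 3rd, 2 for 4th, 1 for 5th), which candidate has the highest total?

Tomás: 13×1 + 8×2 + 13×3 + 8×5 + 12×1 + 9×2 + 12×2 = 162
Wendy: 13×5 + 8×3 + 13×4 + 8×1 + 12×5 + 9×5 + 12×3 = 290
Vikram: 13×2 + 8×1 + 13×1 + 8×2 + 12×4 + 9×3 + 12×4 = 186
Liam: 13×3 + 8×4 + 13×2 + 8×4 + 12×3 + 9×1 + 12×1 = 186
Maya: 13×4 + 8×5 + 13×5 + 8×3 + 12×2 + 9×4 + 12×5 = 301

Maya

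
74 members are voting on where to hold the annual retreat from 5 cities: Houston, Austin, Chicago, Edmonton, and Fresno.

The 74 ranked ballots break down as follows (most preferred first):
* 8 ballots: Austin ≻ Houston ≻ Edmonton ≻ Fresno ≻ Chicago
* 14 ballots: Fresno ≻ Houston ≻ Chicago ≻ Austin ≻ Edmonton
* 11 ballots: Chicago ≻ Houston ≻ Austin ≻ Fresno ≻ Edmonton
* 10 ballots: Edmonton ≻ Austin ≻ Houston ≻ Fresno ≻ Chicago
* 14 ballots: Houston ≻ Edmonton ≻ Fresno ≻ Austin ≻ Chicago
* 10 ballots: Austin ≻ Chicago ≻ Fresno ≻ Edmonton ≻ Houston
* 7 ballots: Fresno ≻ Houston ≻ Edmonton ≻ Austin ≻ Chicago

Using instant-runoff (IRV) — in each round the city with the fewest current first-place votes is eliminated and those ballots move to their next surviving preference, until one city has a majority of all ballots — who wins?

Houston

Round 1: Houston 14, Austin 18, Chicago 11, Edmonton 10, Fresno 21. Edmonton eliminated.
Round 2: Houston 14, Austin 28, Chicago 11, Fresno 21. Chicago eliminated.
Round 3: Houston 25, Austin 28, Fresno 21. Fresno eliminated.
Round 4: Houston 46, Austin 28. Houston has a majority (≥38).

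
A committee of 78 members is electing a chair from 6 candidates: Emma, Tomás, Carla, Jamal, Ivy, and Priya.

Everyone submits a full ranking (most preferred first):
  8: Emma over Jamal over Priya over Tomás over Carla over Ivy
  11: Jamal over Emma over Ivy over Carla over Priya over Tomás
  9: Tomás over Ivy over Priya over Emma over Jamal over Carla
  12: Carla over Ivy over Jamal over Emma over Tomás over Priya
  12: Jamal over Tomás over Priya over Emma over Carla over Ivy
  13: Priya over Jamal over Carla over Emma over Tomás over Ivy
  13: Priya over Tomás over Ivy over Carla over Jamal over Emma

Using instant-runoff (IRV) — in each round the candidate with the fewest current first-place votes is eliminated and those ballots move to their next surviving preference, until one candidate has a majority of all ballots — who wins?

Round 1: Emma 8, Tomás 9, Carla 12, Jamal 23, Ivy 0, Priya 26. Ivy eliminated.
Round 2: Emma 8, Tomás 9, Carla 12, Jamal 23, Priya 26. Emma eliminated.
Round 3: Tomás 9, Carla 12, Jamal 31, Priya 26. Tomás eliminated.
Round 4: Carla 12, Jamal 31, Priya 35. Carla eliminated.
Round 5: Jamal 43, Priya 35. Jamal has a majority (≥40).

Jamal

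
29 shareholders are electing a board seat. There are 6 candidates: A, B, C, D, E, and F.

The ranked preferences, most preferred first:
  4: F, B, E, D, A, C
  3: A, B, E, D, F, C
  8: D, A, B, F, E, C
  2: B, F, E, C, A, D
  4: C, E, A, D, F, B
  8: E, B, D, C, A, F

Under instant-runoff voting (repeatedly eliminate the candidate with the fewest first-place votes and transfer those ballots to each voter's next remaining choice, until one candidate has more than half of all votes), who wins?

Round 1: A 3, B 2, C 4, D 8, E 8, F 4. B eliminated.
Round 2: A 3, C 4, D 8, E 8, F 6. A eliminated.
Round 3: C 4, D 8, E 11, F 6. C eliminated.
Round 4: D 8, E 15, F 6. E has a majority (≥15).

E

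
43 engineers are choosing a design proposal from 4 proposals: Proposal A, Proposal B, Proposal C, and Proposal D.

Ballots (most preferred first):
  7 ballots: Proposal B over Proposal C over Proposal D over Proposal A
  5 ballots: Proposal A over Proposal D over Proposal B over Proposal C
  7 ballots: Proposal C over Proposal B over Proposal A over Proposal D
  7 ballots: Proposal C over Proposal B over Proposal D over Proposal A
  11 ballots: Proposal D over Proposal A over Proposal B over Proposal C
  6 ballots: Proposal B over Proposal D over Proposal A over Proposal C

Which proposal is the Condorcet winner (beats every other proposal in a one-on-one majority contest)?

Proposal B vs Proposal A: 27–16
Proposal B vs Proposal C: 29–14
Proposal B vs Proposal D: 27–16
Proposal B beats every other proposal.

Proposal B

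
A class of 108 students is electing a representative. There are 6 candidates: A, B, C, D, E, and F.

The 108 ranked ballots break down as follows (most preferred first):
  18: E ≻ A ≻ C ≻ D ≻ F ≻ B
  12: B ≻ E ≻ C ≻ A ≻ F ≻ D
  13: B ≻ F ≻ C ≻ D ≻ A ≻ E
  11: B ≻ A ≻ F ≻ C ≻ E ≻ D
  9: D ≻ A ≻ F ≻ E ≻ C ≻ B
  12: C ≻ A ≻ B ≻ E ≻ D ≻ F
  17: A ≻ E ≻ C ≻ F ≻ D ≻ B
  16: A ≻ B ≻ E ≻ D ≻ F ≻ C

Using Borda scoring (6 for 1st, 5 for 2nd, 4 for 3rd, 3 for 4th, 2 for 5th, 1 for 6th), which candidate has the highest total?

A

A: 18×5 + 12×3 + 13×2 + 11×5 + 9×5 + 12×5 + 17×6 + 16×6 = 510
B: 18×1 + 12×6 + 13×6 + 11×6 + 9×1 + 12×4 + 17×1 + 16×5 = 388
C: 18×4 + 12×4 + 13×4 + 11×3 + 9×2 + 12×6 + 17×4 + 16×1 = 379
D: 18×3 + 12×1 + 13×3 + 11×1 + 9×6 + 12×2 + 17×2 + 16×3 = 276
E: 18×6 + 12×5 + 13×1 + 11×2 + 9×3 + 12×3 + 17×5 + 16×4 = 415
F: 18×2 + 12×2 + 13×5 + 11×4 + 9×4 + 12×1 + 17×3 + 16×2 = 300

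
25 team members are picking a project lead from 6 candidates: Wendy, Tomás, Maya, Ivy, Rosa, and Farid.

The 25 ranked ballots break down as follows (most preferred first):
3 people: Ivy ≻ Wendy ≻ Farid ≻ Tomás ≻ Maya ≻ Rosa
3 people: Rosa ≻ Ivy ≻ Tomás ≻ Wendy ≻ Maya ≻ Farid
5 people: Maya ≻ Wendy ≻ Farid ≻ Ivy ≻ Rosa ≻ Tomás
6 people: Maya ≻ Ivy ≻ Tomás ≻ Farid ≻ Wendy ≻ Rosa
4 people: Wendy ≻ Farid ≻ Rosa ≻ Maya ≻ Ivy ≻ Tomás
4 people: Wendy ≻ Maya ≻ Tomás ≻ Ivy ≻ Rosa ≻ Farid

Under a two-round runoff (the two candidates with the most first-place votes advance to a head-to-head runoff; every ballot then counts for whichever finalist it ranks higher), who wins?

Wendy

Round 1 first-place votes: Wendy 8, Tomás 0, Maya 11, Ivy 3, Rosa 3, Farid 0. Maya and Wendy advance.
Runoff: Maya is ranked above Wendy on 11 ballots, Wendy above Maya on 14.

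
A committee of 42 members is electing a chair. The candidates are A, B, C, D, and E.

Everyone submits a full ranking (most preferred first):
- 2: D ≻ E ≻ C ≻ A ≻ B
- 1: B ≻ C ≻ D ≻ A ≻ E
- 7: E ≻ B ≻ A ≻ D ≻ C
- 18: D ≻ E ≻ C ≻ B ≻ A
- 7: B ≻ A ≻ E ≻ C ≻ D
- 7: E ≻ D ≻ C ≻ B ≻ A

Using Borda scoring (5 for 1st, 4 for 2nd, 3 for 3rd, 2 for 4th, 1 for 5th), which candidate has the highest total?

A: 2×2 + 1×2 + 7×3 + 18×1 + 7×4 + 7×1 = 80
B: 2×1 + 1×5 + 7×4 + 18×2 + 7×5 + 7×2 = 120
C: 2×3 + 1×4 + 7×1 + 18×3 + 7×2 + 7×3 = 106
D: 2×5 + 1×3 + 7×2 + 18×5 + 7×1 + 7×4 = 152
E: 2×4 + 1×1 + 7×5 + 18×4 + 7×3 + 7×5 = 172

E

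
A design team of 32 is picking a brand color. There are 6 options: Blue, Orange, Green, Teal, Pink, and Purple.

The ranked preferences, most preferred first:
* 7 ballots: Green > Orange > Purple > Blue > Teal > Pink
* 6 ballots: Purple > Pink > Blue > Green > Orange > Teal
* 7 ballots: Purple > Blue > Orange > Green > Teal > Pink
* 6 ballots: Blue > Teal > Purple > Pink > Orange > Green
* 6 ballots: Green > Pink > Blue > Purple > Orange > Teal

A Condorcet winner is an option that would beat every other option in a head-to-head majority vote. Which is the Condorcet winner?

Purple vs Blue: 20–12
Purple vs Orange: 25–7
Purple vs Green: 19–13
Purple vs Teal: 26–6
Purple vs Pink: 26–6
Purple beats every other option.

Purple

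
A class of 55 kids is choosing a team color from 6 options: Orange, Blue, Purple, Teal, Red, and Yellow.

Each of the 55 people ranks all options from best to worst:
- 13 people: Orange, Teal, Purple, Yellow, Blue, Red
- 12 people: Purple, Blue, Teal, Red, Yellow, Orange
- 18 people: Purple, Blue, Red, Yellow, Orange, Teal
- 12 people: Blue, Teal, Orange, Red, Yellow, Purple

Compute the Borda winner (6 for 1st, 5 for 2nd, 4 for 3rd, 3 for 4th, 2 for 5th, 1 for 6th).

Blue

Orange: 13×6 + 12×1 + 18×2 + 12×4 = 174
Blue: 13×2 + 12×5 + 18×5 + 12×6 = 248
Purple: 13×4 + 12×6 + 18×6 + 12×1 = 244
Teal: 13×5 + 12×4 + 18×1 + 12×5 = 191
Red: 13×1 + 12×3 + 18×4 + 12×3 = 157
Yellow: 13×3 + 12×2 + 18×3 + 12×2 = 141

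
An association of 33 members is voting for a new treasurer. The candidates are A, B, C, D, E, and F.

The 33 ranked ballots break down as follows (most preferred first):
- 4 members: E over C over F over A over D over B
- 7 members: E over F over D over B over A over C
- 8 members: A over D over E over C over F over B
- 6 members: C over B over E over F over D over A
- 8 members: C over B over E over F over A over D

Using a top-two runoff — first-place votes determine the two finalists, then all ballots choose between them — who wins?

Round 1 first-place votes: A 8, B 0, C 14, D 0, E 11, F 0. C and E advance.
Runoff: C is ranked above E on 14 ballots, E above C on 19.

E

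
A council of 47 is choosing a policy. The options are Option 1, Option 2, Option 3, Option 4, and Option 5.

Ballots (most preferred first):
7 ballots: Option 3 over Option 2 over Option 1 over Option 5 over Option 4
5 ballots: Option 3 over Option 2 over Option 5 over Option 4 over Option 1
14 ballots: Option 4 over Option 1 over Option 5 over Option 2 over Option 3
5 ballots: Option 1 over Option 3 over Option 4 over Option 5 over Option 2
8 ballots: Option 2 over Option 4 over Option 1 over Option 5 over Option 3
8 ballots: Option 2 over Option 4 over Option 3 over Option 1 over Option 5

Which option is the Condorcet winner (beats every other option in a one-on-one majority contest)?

Option 2

Option 2 vs Option 1: 28–19
Option 2 vs Option 3: 30–17
Option 2 vs Option 4: 28–19
Option 2 vs Option 5: 28–19
Option 2 beats every other option.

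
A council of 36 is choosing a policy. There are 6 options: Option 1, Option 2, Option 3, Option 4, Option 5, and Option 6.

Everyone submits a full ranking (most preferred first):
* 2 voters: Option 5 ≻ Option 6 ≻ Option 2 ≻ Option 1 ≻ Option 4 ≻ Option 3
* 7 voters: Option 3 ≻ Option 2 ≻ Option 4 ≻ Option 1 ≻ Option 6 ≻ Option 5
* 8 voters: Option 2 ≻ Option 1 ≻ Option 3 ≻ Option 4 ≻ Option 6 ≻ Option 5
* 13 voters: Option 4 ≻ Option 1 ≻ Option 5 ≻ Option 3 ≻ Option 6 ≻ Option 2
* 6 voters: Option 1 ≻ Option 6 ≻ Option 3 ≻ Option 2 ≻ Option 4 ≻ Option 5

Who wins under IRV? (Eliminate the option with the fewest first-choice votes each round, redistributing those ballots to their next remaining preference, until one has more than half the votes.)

Option 3

Round 1: Option 1 6, Option 2 8, Option 3 7, Option 4 13, Option 5 2, Option 6 0. Option 6 eliminated.
Round 2: Option 1 6, Option 2 8, Option 3 7, Option 4 13, Option 5 2. Option 5 eliminated.
Round 3: Option 1 6, Option 2 10, Option 3 7, Option 4 13. Option 1 eliminated.
Round 4: Option 2 10, Option 3 13, Option 4 13. Option 2 eliminated.
Round 5: Option 3 21, Option 4 15. Option 3 has a majority (≥19).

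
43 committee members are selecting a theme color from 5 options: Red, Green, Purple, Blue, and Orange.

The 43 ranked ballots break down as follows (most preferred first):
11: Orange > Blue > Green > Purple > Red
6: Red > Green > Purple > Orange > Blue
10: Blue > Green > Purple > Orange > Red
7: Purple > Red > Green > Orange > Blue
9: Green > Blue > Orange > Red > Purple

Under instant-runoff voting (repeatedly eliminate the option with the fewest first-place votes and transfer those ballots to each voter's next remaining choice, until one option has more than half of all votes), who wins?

Green

Round 1: Red 6, Green 9, Purple 7, Blue 10, Orange 11. Red eliminated.
Round 2: Green 15, Purple 7, Blue 10, Orange 11. Purple eliminated.
Round 3: Green 22, Blue 10, Orange 11. Green has a majority (≥22).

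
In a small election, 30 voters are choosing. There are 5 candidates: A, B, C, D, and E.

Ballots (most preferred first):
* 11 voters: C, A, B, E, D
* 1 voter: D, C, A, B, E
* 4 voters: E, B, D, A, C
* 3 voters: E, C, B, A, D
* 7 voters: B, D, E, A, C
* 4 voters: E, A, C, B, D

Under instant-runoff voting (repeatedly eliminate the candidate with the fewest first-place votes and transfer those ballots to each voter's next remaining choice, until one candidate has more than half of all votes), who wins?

E

Round 1: A 0, B 7, C 11, D 1, E 11. A eliminated.
Round 2: B 7, C 11, D 1, E 11. D eliminated.
Round 3: B 7, C 12, E 11. B eliminated.
Round 4: C 12, E 18. E has a majority (≥16).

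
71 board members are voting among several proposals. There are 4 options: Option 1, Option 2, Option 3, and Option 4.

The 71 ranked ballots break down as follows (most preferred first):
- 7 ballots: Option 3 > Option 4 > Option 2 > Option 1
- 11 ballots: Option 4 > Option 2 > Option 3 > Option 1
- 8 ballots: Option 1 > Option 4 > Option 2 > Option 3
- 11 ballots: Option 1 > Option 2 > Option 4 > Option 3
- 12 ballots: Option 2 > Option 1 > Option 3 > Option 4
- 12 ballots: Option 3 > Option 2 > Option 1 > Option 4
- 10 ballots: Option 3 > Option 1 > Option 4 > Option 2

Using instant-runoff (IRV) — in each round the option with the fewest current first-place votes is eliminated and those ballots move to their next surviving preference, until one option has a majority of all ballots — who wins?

Round 1: Option 1 19, Option 2 12, Option 3 29, Option 4 11. Option 4 eliminated.
Round 2: Option 1 19, Option 2 23, Option 3 29. Option 1 eliminated.
Round 3: Option 2 42, Option 3 29. Option 2 has a majority (≥36).

Option 2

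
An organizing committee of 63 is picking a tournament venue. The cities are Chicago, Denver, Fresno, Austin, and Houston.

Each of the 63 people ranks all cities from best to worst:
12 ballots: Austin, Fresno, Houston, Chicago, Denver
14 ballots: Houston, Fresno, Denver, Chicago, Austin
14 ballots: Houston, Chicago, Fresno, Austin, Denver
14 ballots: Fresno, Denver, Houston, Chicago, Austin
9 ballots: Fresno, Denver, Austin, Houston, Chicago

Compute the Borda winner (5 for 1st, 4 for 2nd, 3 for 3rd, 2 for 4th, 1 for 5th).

Fresno

Chicago: 12×2 + 14×2 + 14×4 + 14×2 + 9×1 = 145
Denver: 12×1 + 14×3 + 14×1 + 14×4 + 9×4 = 160
Fresno: 12×4 + 14×4 + 14×3 + 14×5 + 9×5 = 261
Austin: 12×5 + 14×1 + 14×2 + 14×1 + 9×3 = 143
Houston: 12×3 + 14×5 + 14×5 + 14×3 + 9×2 = 236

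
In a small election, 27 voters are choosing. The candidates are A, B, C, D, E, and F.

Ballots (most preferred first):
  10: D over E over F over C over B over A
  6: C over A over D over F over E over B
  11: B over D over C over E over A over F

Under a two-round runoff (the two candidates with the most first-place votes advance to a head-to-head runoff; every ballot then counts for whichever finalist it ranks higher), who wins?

D

Round 1 first-place votes: A 0, B 11, C 6, D 10, E 0, F 0. B and D advance.
Runoff: B is ranked above D on 11 ballots, D above B on 16.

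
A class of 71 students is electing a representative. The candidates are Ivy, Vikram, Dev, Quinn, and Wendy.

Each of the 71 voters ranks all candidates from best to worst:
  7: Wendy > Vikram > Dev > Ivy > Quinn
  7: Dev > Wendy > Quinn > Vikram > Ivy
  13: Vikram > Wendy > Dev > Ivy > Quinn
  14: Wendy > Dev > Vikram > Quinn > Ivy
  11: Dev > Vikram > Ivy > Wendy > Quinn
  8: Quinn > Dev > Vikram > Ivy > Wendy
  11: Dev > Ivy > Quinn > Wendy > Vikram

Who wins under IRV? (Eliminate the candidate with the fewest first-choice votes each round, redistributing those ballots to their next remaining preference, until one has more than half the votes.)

Round 1: Ivy 0, Vikram 13, Dev 29, Quinn 8, Wendy 21. Ivy eliminated.
Round 2: Vikram 13, Dev 29, Quinn 8, Wendy 21. Quinn eliminated.
Round 3: Vikram 13, Dev 37, Wendy 21. Dev has a majority (≥36).

Dev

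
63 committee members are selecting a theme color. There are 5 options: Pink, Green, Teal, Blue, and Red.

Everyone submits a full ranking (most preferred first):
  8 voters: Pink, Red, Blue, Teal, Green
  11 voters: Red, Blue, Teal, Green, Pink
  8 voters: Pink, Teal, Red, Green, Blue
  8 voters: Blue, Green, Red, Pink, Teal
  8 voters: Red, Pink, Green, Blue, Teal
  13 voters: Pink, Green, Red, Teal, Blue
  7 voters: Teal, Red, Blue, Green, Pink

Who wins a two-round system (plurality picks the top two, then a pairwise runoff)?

Round 1 first-place votes: Pink 29, Green 0, Teal 7, Blue 8, Red 19. Pink and Red advance.
Runoff: Pink is ranked above Red on 29 ballots, Red above Pink on 34.

Red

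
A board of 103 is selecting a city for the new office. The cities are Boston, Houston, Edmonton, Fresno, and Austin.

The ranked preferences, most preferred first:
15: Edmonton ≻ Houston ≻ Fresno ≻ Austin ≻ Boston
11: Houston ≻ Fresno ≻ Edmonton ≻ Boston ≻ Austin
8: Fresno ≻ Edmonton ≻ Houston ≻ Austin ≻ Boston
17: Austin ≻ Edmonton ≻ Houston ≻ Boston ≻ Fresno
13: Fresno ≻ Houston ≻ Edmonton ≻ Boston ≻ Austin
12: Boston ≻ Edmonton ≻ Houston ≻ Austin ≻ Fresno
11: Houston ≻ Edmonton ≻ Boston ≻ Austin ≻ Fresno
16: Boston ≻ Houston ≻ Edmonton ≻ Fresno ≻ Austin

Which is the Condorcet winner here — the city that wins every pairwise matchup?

Edmonton vs Boston: 75–28
Edmonton vs Houston: 52–51
Edmonton vs Fresno: 71–32
Edmonton vs Austin: 86–17
Edmonton beats every other city.

Edmonton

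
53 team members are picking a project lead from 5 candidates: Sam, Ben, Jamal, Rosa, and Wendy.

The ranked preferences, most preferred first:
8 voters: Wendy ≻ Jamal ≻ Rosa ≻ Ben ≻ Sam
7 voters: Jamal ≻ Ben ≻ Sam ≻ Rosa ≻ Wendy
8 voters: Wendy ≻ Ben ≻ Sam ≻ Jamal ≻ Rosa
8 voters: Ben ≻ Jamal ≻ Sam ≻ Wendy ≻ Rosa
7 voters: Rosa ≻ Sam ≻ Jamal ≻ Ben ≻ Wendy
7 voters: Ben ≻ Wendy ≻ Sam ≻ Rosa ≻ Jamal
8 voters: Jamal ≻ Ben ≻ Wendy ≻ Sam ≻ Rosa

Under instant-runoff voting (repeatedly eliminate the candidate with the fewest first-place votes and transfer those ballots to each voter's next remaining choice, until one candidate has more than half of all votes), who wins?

Jamal

Round 1: Sam 0, Ben 15, Jamal 15, Rosa 7, Wendy 16. Sam eliminated.
Round 2: Ben 15, Jamal 15, Rosa 7, Wendy 16. Rosa eliminated.
Round 3: Ben 15, Jamal 22, Wendy 16. Ben eliminated.
Round 4: Jamal 30, Wendy 23. Jamal has a majority (≥27).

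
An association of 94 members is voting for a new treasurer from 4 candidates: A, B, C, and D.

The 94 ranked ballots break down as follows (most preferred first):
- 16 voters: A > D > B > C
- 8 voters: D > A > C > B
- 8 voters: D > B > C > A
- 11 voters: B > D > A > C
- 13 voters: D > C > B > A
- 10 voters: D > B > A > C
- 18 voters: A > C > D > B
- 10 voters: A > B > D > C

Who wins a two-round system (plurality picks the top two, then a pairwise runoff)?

D

Round 1 first-place votes: A 44, B 11, C 0, D 39. A and D advance.
Runoff: A is ranked above D on 44 ballots, D above A on 50.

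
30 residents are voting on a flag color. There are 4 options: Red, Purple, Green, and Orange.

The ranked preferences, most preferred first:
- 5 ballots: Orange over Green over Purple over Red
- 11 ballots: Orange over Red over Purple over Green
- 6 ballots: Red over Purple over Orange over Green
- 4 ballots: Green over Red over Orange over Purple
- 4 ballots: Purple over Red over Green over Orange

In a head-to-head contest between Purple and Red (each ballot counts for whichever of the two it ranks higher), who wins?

Red

Purple is ranked above Red on 9 ballots; Red above Purple on 21.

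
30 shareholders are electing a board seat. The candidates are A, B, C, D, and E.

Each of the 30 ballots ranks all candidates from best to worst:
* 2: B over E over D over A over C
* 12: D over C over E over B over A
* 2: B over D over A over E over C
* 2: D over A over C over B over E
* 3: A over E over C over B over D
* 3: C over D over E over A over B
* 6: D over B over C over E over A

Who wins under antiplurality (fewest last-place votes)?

Last-place votes: A 18, B 3, C 4, D 3, E 2.

E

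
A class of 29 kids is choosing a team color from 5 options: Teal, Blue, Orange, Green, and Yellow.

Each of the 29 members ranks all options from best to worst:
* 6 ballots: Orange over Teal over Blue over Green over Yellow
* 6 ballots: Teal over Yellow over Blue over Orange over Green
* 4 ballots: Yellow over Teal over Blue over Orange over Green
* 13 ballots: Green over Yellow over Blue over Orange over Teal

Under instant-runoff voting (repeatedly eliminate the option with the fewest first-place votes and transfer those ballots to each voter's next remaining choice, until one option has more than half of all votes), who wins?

Round 1: Teal 6, Blue 0, Orange 6, Green 13, Yellow 4. Blue eliminated.
Round 2: Teal 6, Orange 6, Green 13, Yellow 4. Yellow eliminated.
Round 3: Teal 10, Orange 6, Green 13. Orange eliminated.
Round 4: Teal 16, Green 13. Teal has a majority (≥15).

Teal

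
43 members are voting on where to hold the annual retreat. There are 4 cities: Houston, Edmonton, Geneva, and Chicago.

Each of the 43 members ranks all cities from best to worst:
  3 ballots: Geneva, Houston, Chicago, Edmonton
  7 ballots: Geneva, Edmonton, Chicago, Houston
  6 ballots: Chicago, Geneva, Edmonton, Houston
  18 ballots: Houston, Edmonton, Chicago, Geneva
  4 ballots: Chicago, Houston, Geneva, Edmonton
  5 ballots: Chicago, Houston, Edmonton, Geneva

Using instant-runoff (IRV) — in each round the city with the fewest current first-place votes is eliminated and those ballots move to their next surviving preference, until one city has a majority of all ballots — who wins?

Round 1: Houston 18, Edmonton 0, Geneva 10, Chicago 15. Edmonton eliminated.
Round 2: Houston 18, Geneva 10, Chicago 15. Geneva eliminated.
Round 3: Houston 21, Chicago 22. Chicago has a majority (≥22).

Chicago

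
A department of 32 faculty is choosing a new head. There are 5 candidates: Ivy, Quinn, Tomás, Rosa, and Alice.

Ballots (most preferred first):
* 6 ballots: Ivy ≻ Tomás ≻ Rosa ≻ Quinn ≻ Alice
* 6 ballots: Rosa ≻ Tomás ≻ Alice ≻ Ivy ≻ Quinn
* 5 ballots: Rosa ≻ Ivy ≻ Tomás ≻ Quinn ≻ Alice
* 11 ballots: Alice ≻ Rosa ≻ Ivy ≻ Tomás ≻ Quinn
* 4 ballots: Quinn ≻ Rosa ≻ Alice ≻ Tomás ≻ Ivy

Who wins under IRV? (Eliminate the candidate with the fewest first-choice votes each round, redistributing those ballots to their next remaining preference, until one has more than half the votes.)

Round 1: Ivy 6, Quinn 4, Tomás 0, Rosa 11, Alice 11. Tomás eliminated.
Round 2: Ivy 6, Quinn 4, Rosa 11, Alice 11. Quinn eliminated.
Round 3: Ivy 6, Rosa 15, Alice 11. Ivy eliminated.
Round 4: Rosa 21, Alice 11. Rosa has a majority (≥17).

Rosa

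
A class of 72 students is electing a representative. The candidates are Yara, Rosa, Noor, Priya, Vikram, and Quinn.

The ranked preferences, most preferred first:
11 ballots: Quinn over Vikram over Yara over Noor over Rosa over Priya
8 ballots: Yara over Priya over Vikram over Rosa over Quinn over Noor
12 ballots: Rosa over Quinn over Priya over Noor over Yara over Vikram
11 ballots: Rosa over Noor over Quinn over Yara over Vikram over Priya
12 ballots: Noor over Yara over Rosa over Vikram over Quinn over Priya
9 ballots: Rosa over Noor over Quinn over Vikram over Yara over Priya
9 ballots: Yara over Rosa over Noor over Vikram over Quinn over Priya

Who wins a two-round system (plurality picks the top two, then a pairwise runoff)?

Yara

Round 1 first-place votes: Yara 17, Rosa 32, Noor 12, Priya 0, Vikram 0, Quinn 11. Rosa and Yara advance.
Runoff: Rosa is ranked above Yara on 32 ballots, Yara above Rosa on 40.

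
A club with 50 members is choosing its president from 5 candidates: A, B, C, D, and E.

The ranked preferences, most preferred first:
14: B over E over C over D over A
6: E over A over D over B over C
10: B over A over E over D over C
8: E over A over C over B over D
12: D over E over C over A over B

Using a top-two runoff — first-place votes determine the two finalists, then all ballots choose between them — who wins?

Round 1 first-place votes: A 0, B 24, C 0, D 12, E 14. B and E advance.
Runoff: B is ranked above E on 24 ballots, E above B on 26.

E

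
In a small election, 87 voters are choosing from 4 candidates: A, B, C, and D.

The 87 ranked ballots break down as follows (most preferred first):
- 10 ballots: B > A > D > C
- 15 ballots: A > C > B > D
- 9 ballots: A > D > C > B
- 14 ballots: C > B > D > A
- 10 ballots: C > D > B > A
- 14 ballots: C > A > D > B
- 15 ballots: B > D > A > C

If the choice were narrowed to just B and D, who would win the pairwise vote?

B is ranked above D on 54 ballots; D above B on 33.

B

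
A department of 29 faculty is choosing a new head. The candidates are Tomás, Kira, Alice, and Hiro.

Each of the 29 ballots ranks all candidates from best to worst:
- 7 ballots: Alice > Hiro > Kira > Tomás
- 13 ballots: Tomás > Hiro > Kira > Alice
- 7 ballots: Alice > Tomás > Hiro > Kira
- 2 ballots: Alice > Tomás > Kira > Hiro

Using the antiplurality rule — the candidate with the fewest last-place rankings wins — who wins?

Last-place votes: Tomás 7, Kira 7, Alice 13, Hiro 2.

Hiro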